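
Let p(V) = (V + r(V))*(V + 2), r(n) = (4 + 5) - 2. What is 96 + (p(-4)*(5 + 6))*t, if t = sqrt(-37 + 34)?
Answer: 96 - 66*I*sqrt(3) ≈ 96.0 - 114.32*I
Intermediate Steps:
r(n) = 7 (r(n) = 9 - 2 = 7)
t = I*sqrt(3) (t = sqrt(-3) = I*sqrt(3) ≈ 1.732*I)
p(V) = (2 + V)*(7 + V) (p(V) = (V + 7)*(V + 2) = (7 + V)*(2 + V) = (2 + V)*(7 + V))
96 + (p(-4)*(5 + 6))*t = 96 + ((14 + (-4)**2 + 9*(-4))*(5 + 6))*(I*sqrt(3)) = 96 + ((14 + 16 - 36)*11)*(I*sqrt(3)) = 96 + (-6*11)*(I*sqrt(3)) = 96 - 66*I*sqrt(3)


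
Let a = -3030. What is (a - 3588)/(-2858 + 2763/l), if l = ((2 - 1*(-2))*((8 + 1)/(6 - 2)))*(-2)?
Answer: 13236/6023 ≈ 2.1976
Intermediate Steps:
l = -18 (l = ((2 + 2)*(9/4))*(-2) = (4*(9*(¼)))*(-2) = (4*(9/4))*(-2) = 9*(-2) = -18)
(a - 3588)/(-2858 + 2763/l) = (-3030 - 3588)/(-2858 + 2763/(-18)) = -6618/(-2858 + 2763*(-1/18)) = -6618/(-2858 - 307/2) = -6618/(-6023/2) = -6618*(-2/6023) = 13236/6023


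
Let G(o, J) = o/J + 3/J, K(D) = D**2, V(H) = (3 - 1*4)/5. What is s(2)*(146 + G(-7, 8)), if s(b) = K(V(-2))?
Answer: 291/50 ≈ 5.8200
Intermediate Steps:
V(H) = -1/5 (V(H) = (3 - 4)*(1/5) = -1*1/5 = -1/5)
G(o, J) = 3/J + o/J
s(b) = 1/25 (s(b) = (-1/5)**2 = 1/25)
s(2)*(146 + G(-7, 8)) = (146 + (3 - 7)/8)/25 = (146 + (1/8)*(-4))/25 = (146 - 1/2)/25 = (1/25)*(291/2) = 291/50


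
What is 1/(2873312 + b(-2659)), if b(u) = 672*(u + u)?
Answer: -1/700384 ≈ -1.4278e-6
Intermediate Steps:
b(u) = 1344*u (b(u) = 672*(2*u) = 1344*u)
1/(2873312 + b(-2659)) = 1/(2873312 + 1344*(-2659)) = 1/(2873312 - 3573696) = 1/(-700384) = -1/700384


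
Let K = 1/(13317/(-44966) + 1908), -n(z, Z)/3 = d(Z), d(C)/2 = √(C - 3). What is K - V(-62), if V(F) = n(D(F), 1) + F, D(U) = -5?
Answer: 5318517248/85781811 + 6*I*√2 ≈ 62.001 + 8.4853*I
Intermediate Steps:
d(C) = 2*√(-3 + C) (d(C) = 2*√(C - 3) = 2*√(-3 + C))
n(z, Z) = -6*√(-3 + Z)
V(F) = F - 6*I*√2 (V(F) = -6*√(-3 + 1) + F = -6*I*√2 + F = F - 6*I*√2)
K = 44966/85781811 (K = 1/(13317*(-1/44966) + 1908) = 1/(-13317/44966 + 1908) = 1/(85781811/44966) = 44966/85781811 ≈ 0.00052419)
K - V(-62) = 44966/85781811 - (-62 - 6*I*√2) = 44966/85781811 + (62 + 6*I*√2) = 5318517248/85781811 + 6*I*√2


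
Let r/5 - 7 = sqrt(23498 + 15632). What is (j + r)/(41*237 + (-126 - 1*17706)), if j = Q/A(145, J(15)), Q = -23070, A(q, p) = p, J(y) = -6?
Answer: -776/1623 - sqrt(39130)/1623 ≈ -0.60001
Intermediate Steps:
r = 35 + 5*sqrt(39130) (r = 35 + 5*sqrt(23498 + 15632) = 35 + 5*sqrt(39130) ≈ 1024.1)
j = 3845 (j = -23070/(-6) = -23070*(-1/6) = 3845)
(j + r)/(41*237 + (-126 - 1*17706)) = (3845 + (35 + 5*sqrt(39130)))/(41*237 + (-126 - 1*17706)) = (3880 + 5*sqrt(39130))/(9717 + (-126 - 17706)) = (3880 + 5*sqrt(39130))/(9717 - 17832) = (3880 + 5*sqrt(39130))/(-8115) = (3880 + 5*sqrt(39130))*(-1/8115) = -776/1623 - sqrt(39130)/1623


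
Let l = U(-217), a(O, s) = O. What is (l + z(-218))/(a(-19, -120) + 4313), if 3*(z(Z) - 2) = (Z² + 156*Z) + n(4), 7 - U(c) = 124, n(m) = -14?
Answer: 13157/12882 ≈ 1.0213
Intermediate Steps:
U(c) = -117 (U(c) = 7 - 1*124 = 7 - 124 = -117)
z(Z) = -8/3 + 52*Z + Z²/3 (z(Z) = 2 + ((Z² + 156*Z) - 14)/3 = 2 + (-14 + Z² + 156*Z)/3 = 2 + (-14/3 + 52*Z + Z²/3) = -8/3 + 52*Z + Z²/3)
l = -117
(l + z(-218))/(a(-19, -120) + 4313) = (-117 + (-8/3 + 52*(-218) + (⅓)*(-218)²))/(-19 + 4313) = (-117 + (-8/3 - 11336 + (⅓)*47524))/4294 = (-117 + (-8/3 - 11336 + 47524/3))*(1/4294) = (-117 + 13508/3)*(1/4294) = (13157/3)*(1/4294) = 13157/12882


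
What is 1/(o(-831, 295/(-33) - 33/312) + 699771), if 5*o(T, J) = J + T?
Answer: 3432/2401037465 ≈ 1.4294e-6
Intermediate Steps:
o(T, J) = J/5 + T/5 (o(T, J) = (J + T)/5 = J/5 + T/5)
1/(o(-831, 295/(-33) - 33/312) + 699771) = 1/(((295/(-33) - 33/312)/5 + (⅕)*(-831)) + 699771) = 1/(((295*(-1/33) - 33*1/312)/5 - 831/5) + 699771) = 1/(((-295/33 - 11/104)/5 - 831/5) + 699771) = 1/(((⅕)*(-31043/3432) - 831/5) + 699771) = 1/((-31043/17160 - 831/5) + 699771) = 1/(-576607/3432 + 699771) = 1/(2401037465/3432) = 3432/2401037465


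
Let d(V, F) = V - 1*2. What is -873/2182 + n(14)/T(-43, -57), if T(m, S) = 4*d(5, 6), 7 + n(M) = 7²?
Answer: 3382/1091 ≈ 3.0999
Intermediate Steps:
d(V, F) = -2 + V (d(V, F) = V - 2 = -2 + V)
n(M) = 42 (n(M) = -7 + 7² = -7 + 49 = 42)
T(m, S) = 12 (T(m, S) = 4*(-2 + 5) = 4*3 = 12)
-873/2182 + n(14)/T(-43, -57) = -873/2182 + 42/12 = -873*1/2182 + 42*(1/12) = -873/2182 + 7/2 = 3382/1091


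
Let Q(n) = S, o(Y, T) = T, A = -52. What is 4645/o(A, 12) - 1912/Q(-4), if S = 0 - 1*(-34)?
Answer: 67493/204 ≈ 330.85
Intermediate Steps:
S = 34 (S = 0 + 34 = 34)
Q(n) = 34
4645/o(A, 12) - 1912/Q(-4) = 4645/12 - 1912/34 = 4645*(1/12) - 1912*1/34 = 4645/12 - 956/17 = 67493/204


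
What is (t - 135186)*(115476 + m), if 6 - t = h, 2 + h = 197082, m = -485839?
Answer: 123056810380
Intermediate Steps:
h = 197080 (h = -2 + 197082 = 197080)
t = -197074 (t = 6 - 1*197080 = 6 - 197080 = -197074)
(t - 135186)*(115476 + m) = (-197074 - 135186)*(115476 - 485839) = -332260*(-370363) = 123056810380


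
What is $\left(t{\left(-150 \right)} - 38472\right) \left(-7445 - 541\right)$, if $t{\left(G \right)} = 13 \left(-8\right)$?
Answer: $308067936$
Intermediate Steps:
$t{\left(G \right)} = -104$
$\left(t{\left(-150 \right)} - 38472\right) \left(-7445 - 541\right) = \left(-104 - 38472\right) \left(-7445 - 541\right) = \left(-38576\right) \left(-7986\right) = 308067936$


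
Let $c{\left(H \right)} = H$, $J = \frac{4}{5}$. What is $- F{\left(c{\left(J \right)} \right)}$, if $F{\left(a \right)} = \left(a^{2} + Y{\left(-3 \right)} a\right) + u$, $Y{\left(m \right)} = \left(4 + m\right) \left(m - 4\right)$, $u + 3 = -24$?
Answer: $\frac{799}{25} \approx 31.96$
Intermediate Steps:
$u = -27$ ($u = -3 - 24 = -27$)
$J = \frac{4}{5}$ ($J = 4 \cdot \frac{1}{5} = \frac{4}{5} \approx 0.8$)
$Y{\left(m \right)} = \left(-4 + m\right) \left(4 + m\right)$ ($Y{\left(m \right)} = \left(4 + m\right) \left(-4 + m\right) = \left(-4 + m\right) \left(4 + m\right)$)
$F{\left(a \right)} = -27 + a^{2} - 7 a$ ($F{\left(a \right)} = \left(a^{2} + \left(-16 + \left(-3\right)^{2}\right) a\right) - 27 = \left(a^{2} + \left(-16 + 9\right) a\right) - 27 = \left(a^{2} - 7 a\right) - 27 = -27 + a^{2} - 7 a$)
$- F{\left(c{\left(J \right)} \right)} = - (-27 + \left(\frac{4}{5}\right)^{2} - \frac{28}{5}) = - (-27 + \frac{16}{25} - \frac{28}{5}) = \left(-1\right) \left(- \frac{799}{25}\right) = \frac{799}{25}$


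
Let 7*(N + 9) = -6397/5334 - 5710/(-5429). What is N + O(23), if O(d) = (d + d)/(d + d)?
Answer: -1625936189/202708002 ≈ -8.0211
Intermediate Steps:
N = -1828644191/202708002 (N = -9 + (-6397/5334 - 5710/(-5429))/7 = -9 + (-6397*1/5334 - 5710*(-1/5429))/7 = -9 + (-6397/5334 + 5710/5429)/7 = -9 + (1/7)*(-4272173/28958286) = -9 - 4272173/202708002 = -1828644191/202708002 ≈ -9.0211)
O(d) = 1 (O(d) = (2*d)/((2*d)) = (2*d)*(1/(2*d)) = 1)
N + O(23) = -1828644191/202708002 + 1 = -1625936189/202708002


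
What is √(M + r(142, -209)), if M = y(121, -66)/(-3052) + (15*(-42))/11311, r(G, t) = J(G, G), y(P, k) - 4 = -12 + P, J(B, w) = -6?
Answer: I*√1815191705134955/17260586 ≈ 2.4683*I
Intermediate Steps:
y(P, k) = -8 + P (y(P, k) = 4 + (-12 + P) = -8 + P)
r(G, t) = -6
M = -3200903/34521172 (M = (-8 + 121)/(-3052) + (15*(-42))/11311 = 113*(-1/3052) - 630*1/11311 = -113/3052 - 630/11311 = -3200903/34521172 ≈ -0.092723)
√(M + r(142, -209)) = √(-3200903/34521172 - 6) = √(-210327935/34521172) = I*√1815191705134955/17260586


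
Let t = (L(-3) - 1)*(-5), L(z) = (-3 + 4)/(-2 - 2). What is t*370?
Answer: 4625/2 ≈ 2312.5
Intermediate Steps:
L(z) = -¼ (L(z) = 1/(-4) = 1*(-¼) = -¼)
t = 25/4 (t = (-¼ - 1)*(-5) = -5/4*(-5) = 25/4 ≈ 6.2500)
t*370 = (25/4)*370 = 4625/2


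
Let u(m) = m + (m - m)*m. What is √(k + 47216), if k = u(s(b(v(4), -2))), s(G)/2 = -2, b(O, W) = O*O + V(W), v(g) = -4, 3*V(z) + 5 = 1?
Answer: 2*√11803 ≈ 217.28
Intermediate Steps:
V(z) = -4/3 (V(z) = -5/3 + (⅓)*1 = -5/3 + ⅓ = -4/3)
b(O, W) = -4/3 + O² (b(O, W) = O*O - 4/3 = O² - 4/3 = -4/3 + O²)
s(G) = -4 (s(G) = 2*(-2) = -4)
u(m) = m (u(m) = m + 0*m = m + 0 = m)
k = -4
√(k + 47216) = √(-4 + 47216) = √47212 = 2*√11803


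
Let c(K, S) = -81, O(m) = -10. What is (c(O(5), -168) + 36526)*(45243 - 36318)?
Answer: 325271625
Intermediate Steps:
(c(O(5), -168) + 36526)*(45243 - 36318) = (-81 + 36526)*(45243 - 36318) = 36445*8925 = 325271625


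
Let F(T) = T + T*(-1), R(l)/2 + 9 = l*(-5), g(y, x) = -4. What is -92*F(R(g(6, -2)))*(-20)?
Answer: 0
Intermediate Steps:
R(l) = -18 - 10*l (R(l) = -18 + 2*(l*(-5)) = -18 + 2*(-5*l) = -18 - 10*l)
F(T) = 0 (F(T) = T - T = 0)
-92*F(R(g(6, -2)))*(-20) = -92*0*(-20) = 0*(-20) = 0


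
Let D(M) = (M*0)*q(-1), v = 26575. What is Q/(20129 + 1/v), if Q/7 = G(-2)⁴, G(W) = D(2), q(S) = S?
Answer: 0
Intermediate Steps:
D(M) = 0 (D(M) = (M*0)*(-1) = 0*(-1) = 0)
G(W) = 0
Q = 0 (Q = 7*0⁴ = 7*0 = 0)
Q/(20129 + 1/v) = 0/(20129 + 1/26575) = 0/(534928176/26575) = 0*(26575/534928176) = 0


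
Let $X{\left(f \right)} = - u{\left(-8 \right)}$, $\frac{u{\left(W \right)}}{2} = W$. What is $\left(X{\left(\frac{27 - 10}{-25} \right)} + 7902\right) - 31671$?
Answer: $-23753$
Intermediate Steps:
$u{\left(W \right)} = 2 W$
$X{\left(f \right)} = 16$ ($X{\left(f \right)} = - 2 \left(-8\right) = \left(-1\right) \left(-16\right) = 16$)
$\left(X{\left(\frac{27 - 10}{-25} \right)} + 7902\right) - 31671 = \left(16 + 7902\right) - 31671 = 7918 - 31671 = -23753$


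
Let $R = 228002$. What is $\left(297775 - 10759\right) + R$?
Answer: $515018$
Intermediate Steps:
$\left(297775 - 10759\right) + R = \left(297775 - 10759\right) + 228002 = 287016 + 228002 = 515018$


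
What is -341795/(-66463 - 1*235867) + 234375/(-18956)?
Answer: -919707539/81870964 ≈ -11.234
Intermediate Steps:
-341795/(-66463 - 1*235867) + 234375/(-18956) = -341795/(-66463 - 235867) + 234375*(-1/18956) = -341795/(-302330) - 234375/18956 = -341795*(-1/302330) - 234375/18956 = 68359/60466 - 234375/18956 = -919707539/81870964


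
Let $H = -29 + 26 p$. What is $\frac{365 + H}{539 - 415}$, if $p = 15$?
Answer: $\frac{363}{62} \approx 5.8548$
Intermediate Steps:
$H = 361$ ($H = -29 + 26 \cdot 15 = -29 + 390 = 361$)
$\frac{365 + H}{539 - 415} = \frac{365 + 361}{539 - 415} = \frac{726}{124} = 726 \cdot \frac{1}{124} = \frac{363}{62}$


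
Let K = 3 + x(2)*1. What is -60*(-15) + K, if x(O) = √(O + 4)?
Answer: 903 + √6 ≈ 905.45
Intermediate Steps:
x(O) = √(4 + O)
K = 3 + √6 (K = 3 + √(4 + 2)*1 = 3 + √6*1 = 3 + √6 ≈ 5.4495)
-60*(-15) + K = -60*(-15) + (3 + √6) = 900 + (3 + √6) = 903 + √6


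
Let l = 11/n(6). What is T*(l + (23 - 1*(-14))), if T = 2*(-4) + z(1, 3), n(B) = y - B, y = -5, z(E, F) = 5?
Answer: -108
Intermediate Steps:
n(B) = -5 - B
l = -1 (l = 11/(-5 - 1*6) = 11/(-5 - 6) = 11/(-11) = 11*(-1/11) = -1)
T = -3 (T = 2*(-4) + 5 = -8 + 5 = -3)
T*(l + (23 - 1*(-14))) = -3*(-1 + (23 - 1*(-14))) = -3*(-1 + (23 + 14)) = -3*(-1 + 37) = -3*36 = -108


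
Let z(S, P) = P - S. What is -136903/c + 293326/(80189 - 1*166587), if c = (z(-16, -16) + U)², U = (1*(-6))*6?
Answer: -6104147945/55985904 ≈ -109.03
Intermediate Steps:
U = -36 (U = -6*6 = -36)
c = 1296 (c = ((-16 - 1*(-16)) - 36)² = ((-16 + 16) - 36)² = (0 - 36)² = (-36)² = 1296)
-136903/c + 293326/(80189 - 1*166587) = -136903/1296 + 293326/(80189 - 1*166587) = -136903*1/1296 + 293326/(80189 - 166587) = -136903/1296 + 293326/(-86398) = -136903/1296 + 293326*(-1/86398) = -136903/1296 - 146663/43199 = -6104147945/55985904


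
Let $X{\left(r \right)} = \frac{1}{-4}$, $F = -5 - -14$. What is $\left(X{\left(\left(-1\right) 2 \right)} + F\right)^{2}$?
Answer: $\frac{1225}{16} \approx 76.563$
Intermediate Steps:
$F = 9$ ($F = -5 + 14 = 9$)
$X{\left(r \right)} = - \frac{1}{4}$
$\left(X{\left(\left(-1\right) 2 \right)} + F\right)^{2} = \left(- \frac{1}{4} + 9\right)^{2} = \left(\frac{35}{4}\right)^{2} = \frac{1225}{16}$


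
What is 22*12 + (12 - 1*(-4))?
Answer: 280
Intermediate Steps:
22*12 + (12 - 1*(-4)) = 264 + (12 + 4) = 264 + 16 = 280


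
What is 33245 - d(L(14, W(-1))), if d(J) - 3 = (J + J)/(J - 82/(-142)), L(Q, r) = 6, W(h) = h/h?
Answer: 15523162/467 ≈ 33240.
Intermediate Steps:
W(h) = 1
d(J) = 3 + 2*J/(41/71 + J) (d(J) = 3 + (J + J)/(J - 82/(-142)) = 3 + (2*J)/(J - 82*(-1/142)) = 3 + (2*J)/(J + 41/71) = 3 + (2*J)/(41/71 + J) = 3 + 2*J/(41/71 + J))
33245 - d(L(14, W(-1))) = 33245 - (123 + 355*6)/(41 + 71*6) = 33245 - (123 + 2130)/(41 + 426) = 33245 - 2253/467 = 15523162/467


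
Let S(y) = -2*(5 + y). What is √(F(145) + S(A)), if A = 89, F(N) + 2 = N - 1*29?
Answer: I*√74 ≈ 8.6023*I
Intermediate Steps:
F(N) = -31 + N (F(N) = -2 + (N - 1*29) = -2 + (N - 29) = -2 + (-29 + N) = -31 + N)
S(y) = -10 - 2*y
√(F(145) + S(A)) = √((-31 + 145) + (-10 - 2*89)) = √(114 + (-10 - 178)) = √(114 - 188) = √(-74) = I*√74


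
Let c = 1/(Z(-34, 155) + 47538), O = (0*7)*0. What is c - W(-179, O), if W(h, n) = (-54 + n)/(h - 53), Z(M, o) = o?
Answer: -1287595/5532388 ≈ -0.23274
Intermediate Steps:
O = 0 (O = 0*0 = 0)
W(h, n) = (-54 + n)/(-53 + h)
c = 1/47693 (c = 1/(155 + 47538) = 1/47693 ≈ 2.0967e-5)
c - W(-179, O) = 1/47693 - (-54 + 0)/(-53 - 179) = 1/47693 - (-54)/(-232) = 1/47693 - (-1)*(-54)/232 = 1/47693 - 1*27/116 = 1/47693 - 27/116 = -1287595/5532388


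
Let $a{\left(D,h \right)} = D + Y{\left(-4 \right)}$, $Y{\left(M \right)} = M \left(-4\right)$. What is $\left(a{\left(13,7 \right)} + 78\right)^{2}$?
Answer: $11449$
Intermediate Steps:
$Y{\left(M \right)} = - 4 M$
$a{\left(D,h \right)} = 16 + D$ ($a{\left(D,h \right)} = D - -16 = D + 16 = 16 + D$)
$\left(a{\left(13,7 \right)} + 78\right)^{2} = \left(\left(16 + 13\right) + 78\right)^{2} = \left(29 + 78\right)^{2} = 107^{2} = 11449$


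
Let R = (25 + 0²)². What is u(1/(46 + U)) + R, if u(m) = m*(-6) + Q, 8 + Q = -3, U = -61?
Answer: 3072/5 ≈ 614.40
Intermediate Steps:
Q = -11 (Q = -8 - 3 = -11)
u(m) = -11 - 6*m (u(m) = m*(-6) - 11 = -6*m - 11 = -11 - 6*m)
R = 625 (R = (25 + 0)² = 25² = 625)
u(1/(46 + U)) + R = (-11 - 6/(46 - 61)) + 625 = (-11 - 6/(-15)) + 625 = (-11 - 6*(-1/15)) + 625 = (-11 + ⅖) + 625 = -53/5 + 625 = 3072/5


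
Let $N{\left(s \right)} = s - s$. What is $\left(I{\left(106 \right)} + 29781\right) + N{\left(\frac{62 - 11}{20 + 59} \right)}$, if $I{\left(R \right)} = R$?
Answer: $29887$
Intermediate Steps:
$N{\left(s \right)} = 0$
$\left(I{\left(106 \right)} + 29781\right) + N{\left(\frac{62 - 11}{20 + 59} \right)} = \left(106 + 29781\right) + 0 = 29887 + 0 = 29887$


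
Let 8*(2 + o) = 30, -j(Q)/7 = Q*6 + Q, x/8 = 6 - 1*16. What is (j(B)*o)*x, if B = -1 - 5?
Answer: -41160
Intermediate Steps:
x = -80 (x = 8*(6 - 1*16) = 8*(6 - 16) = 8*(-10) = -80)
B = -6
j(Q) = -49*Q (j(Q) = -7*(Q*6 + Q) = -7*(6*Q + Q) = -49*Q)
o = 7/4 (o = -2 + (⅛)*30 = -2 + 15/4 = 7/4 ≈ 1.7500)
(j(B)*o)*x = (-49*(-6)*(7/4))*(-80) = (294*(7/4))*(-80) = (1029/2)*(-80) = -41160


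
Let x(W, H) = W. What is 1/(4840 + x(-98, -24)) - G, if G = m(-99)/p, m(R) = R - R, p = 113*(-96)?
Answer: 1/4742 ≈ 0.00021088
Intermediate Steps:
p = -10848
m(R) = 0
G = 0 (G = 0/(-10848) = 0*(-1/10848) = 0)
1/(4840 + x(-98, -24)) - G = 1/(4840 - 98) - 1*0 = 1/4742 + 0 = 1/4742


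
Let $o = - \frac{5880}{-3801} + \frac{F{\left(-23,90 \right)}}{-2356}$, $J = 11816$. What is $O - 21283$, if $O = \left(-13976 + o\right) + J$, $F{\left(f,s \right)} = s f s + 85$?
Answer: $- \frac{9962574553}{426436} \approx -23362.0$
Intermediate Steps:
$F{\left(f,s \right)} = 85 + f s^{2}$ ($F{\left(f,s \right)} = f s s + 85 = f s^{2} + 85 = 85 + f s^{2}$)
$o = \frac{34364595}{426436}$ ($o = - \frac{5880}{-3801} + \frac{85 - 23 \cdot 90^{2}}{-2356} = \left(-5880\right) \left(- \frac{1}{3801}\right) + \left(85 - 186300\right) \left(- \frac{1}{2356}\right) = \frac{280}{181} + \left(85 - 186300\right) \left(- \frac{1}{2356}\right) = \frac{280}{181} - - \frac{186215}{2356} = \frac{280}{181} + \frac{186215}{2356} = \frac{34364595}{426436} \approx 80.586$)
$O = - \frac{886737165}{426436}$ ($O = \left(-13976 + \frac{34364595}{426436}\right) + 11816 = - \frac{5925504941}{426436} + 11816 = - \frac{886737165}{426436} \approx -2079.4$)
$O - 21283 = - \frac{886737165}{426436} - 21283 = - \frac{9962574553}{426436}$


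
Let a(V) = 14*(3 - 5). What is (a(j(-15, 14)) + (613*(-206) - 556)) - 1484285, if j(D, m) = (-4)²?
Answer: -1611147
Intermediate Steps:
j(D, m) = 16
a(V) = -28 (a(V) = 14*(-2) = -28)
(a(j(-15, 14)) + (613*(-206) - 556)) - 1484285 = (-28 + (613*(-206) - 556)) - 1484285 = (-28 + (-126278 - 556)) - 1484285 = (-28 - 126834) - 1484285 = -126862 - 1484285 = -1611147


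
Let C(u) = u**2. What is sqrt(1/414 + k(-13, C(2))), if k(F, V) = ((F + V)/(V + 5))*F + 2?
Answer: sqrt(285706)/138 ≈ 3.8733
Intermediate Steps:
k(F, V) = 2 + F*(F + V)/(5 + V) (k(F, V) = ((F + V)/(5 + V))*F + 2 = F*(F + V)/(5 + V) + 2 = 2 + F*(F + V)/(5 + V))
sqrt(1/414 + k(-13, C(2))) = sqrt(1/414 + (10 + (-13)**2 + 2*2**2 - 13*2**2)/(5 + 2**2)) = sqrt(1/414 + (10 + 169 + 2*4 - 13*4)/(5 + 4)) = sqrt(1/414 + (10 + 169 + 8 - 52)/9) = sqrt(1/414 + (1/9)*135) = sqrt(1/414 + 15) = sqrt(6211/414) = sqrt(285706)/138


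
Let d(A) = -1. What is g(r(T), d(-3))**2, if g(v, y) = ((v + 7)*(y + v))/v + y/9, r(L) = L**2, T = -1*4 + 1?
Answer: 16129/81 ≈ 199.12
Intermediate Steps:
T = -3 (T = -4 + 1 = -3)
g(v, y) = y/9 + (7 + v)*(v + y)/v (g(v, y) = ((7 + v)*(v + y))/v + y*(1/9) = (7 + v)*(v + y)/v + y/9 = y/9 + (7 + v)*(v + y)/v)
g(r(T), d(-3))**2 = (7 + (-3)**2 + (10/9)*(-1) + 7*(-1)/(-3)**2)**2 = (7 + 9 - 10/9 + 7*(-1)/9)**2 = (7 + 9 - 10/9 + 7*(-1)*(1/9))**2 = (7 + 9 - 10/9 - 7/9)**2 = (127/9)**2 = 16129/81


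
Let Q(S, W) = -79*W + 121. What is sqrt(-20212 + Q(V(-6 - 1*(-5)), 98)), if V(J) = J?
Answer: I*sqrt(27833) ≈ 166.83*I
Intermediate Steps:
Q(S, W) = 121 - 79*W
sqrt(-20212 + Q(V(-6 - 1*(-5)), 98)) = sqrt(-20212 + (121 - 79*98)) = sqrt(-20212 + (121 - 7742)) = sqrt(-20212 - 7621) = sqrt(-27833) = I*sqrt(27833)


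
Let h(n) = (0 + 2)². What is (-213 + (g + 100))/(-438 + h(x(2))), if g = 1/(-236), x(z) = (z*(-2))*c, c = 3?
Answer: 26669/102424 ≈ 0.26038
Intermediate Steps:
x(z) = -6*z (x(z) = (z*(-2))*3 = -2*z*3 = -6*z)
g = -1/236 ≈ -0.0042373
h(n) = 4 (h(n) = 2² = 4)
(-213 + (g + 100))/(-438 + h(x(2))) = (-213 + (-1/236 + 100))/(-438 + 4) = (-213 + 23599/236)/(-434) = -26669/236*(-1/434) = 26669/102424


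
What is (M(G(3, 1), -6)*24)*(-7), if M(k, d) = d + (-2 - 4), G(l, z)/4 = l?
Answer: 2016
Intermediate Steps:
G(l, z) = 4*l
M(k, d) = -6 + d (M(k, d) = d - 6 = -6 + d)
(M(G(3, 1), -6)*24)*(-7) = ((-6 - 6)*24)*(-7) = -12*24*(-7) = -288*(-7) = 2016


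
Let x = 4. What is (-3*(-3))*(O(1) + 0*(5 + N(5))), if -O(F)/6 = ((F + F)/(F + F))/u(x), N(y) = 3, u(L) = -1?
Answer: 54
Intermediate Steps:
O(F) = 6 (O(F) = -6*(F + F)/(F + F)/(-1) = -6*(2*F)/((2*F))*(-1) = -6*(2*F)*(1/(2*F))*(-1) = -6*(-1) = 6)
(-3*(-3))*(O(1) + 0*(5 + N(5))) = (-3*(-3))*(6 + 0*(5 + 3)) = 9*(6 + 0*8) = 9*(6 + 0) = 9*6 = 54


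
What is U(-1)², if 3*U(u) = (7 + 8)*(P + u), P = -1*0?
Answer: 25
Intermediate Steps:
P = 0
U(u) = 5*u (U(u) = ((7 + 8)*(0 + u))/3 = (15*u)/3 = 5*u)
U(-1)² = (5*(-1))² = (-5)² = 25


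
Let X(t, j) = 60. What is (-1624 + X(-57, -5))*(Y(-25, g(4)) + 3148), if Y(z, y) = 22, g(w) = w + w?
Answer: -4957880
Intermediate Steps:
g(w) = 2*w
(-1624 + X(-57, -5))*(Y(-25, g(4)) + 3148) = (-1624 + 60)*(22 + 3148) = -1564*3170 = -4957880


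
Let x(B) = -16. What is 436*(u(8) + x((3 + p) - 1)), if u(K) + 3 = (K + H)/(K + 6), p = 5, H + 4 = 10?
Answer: -7848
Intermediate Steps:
H = 6 (H = -4 + 10 = 6)
u(K) = -2 (u(K) = -3 + (K + 6)/(K + 6) = -3 + (6 + K)/(6 + K) = -3 + 1 = -2)
436*(u(8) + x((3 + p) - 1)) = 436*(-2 - 16) = 436*(-18) = -7848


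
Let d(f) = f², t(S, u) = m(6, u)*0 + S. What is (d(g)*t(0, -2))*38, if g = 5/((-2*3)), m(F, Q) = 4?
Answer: 0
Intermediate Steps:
g = -⅚ (g = 5/(-6) = 5*(-⅙) = -⅚ ≈ -0.83333)
t(S, u) = S (t(S, u) = 4*0 + S = 0 + S = S)
(d(g)*t(0, -2))*38 = ((-⅚)²*0)*38 = ((25/36)*0)*38 = 0*38 = 0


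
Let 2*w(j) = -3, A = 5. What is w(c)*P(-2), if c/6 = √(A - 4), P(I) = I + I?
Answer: 6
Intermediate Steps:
P(I) = 2*I
c = 6 (c = 6*√(5 - 4) = 6*√1 = 6*1 = 6)
w(j) = -3/2 (w(j) = (½)*(-3) = -3/2)
w(c)*P(-2) = -3*(-2) = -3/2*(-4) = 6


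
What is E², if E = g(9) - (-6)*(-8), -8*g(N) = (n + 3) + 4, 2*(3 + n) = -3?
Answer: 597529/256 ≈ 2334.1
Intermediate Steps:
n = -9/2 (n = -3 + (½)*(-3) = -3 - 3/2 = -9/2 ≈ -4.5000)
g(N) = -5/16 (g(N) = -((-9/2 + 3) + 4)/8 = -(-3/2 + 4)/8 = -⅛*5/2 = -5/16)
E = -773/16 (E = -5/16 - (-6)*(-8) = -5/16 - 1*48 = -5/16 - 48 = -773/16 ≈ -48.313)
E² = (-773/16)² = 597529/256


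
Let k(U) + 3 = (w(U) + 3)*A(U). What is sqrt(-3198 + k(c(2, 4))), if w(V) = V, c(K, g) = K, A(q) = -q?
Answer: 13*I*sqrt(19) ≈ 56.666*I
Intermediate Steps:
k(U) = -3 - U*(3 + U) (k(U) = -3 + (U + 3)*(-U) = -3 + (3 + U)*(-U) = -3 - U*(3 + U))
sqrt(-3198 + k(c(2, 4))) = sqrt(-3198 + (-3 - 1*2**2 - 3*2)) = sqrt(-3198 + (-3 - 1*4 - 6)) = sqrt(-3198 + (-3 - 4 - 6)) = sqrt(-3198 - 13) = sqrt(-3211) = 13*I*sqrt(19)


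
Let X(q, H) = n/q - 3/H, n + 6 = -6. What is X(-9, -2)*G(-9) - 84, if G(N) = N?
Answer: -219/2 ≈ -109.50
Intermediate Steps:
n = -12 (n = -6 - 6 = -12)
X(q, H) = -12/q - 3/H
X(-9, -2)*G(-9) - 84 = (-12/(-9) - 3/(-2))*(-9) - 84 = (-12*(-⅑) - 3*(-½))*(-9) - 84 = (4/3 + 3/2)*(-9) - 84 = (17/6)*(-9) - 84 = -51/2 - 84 = -219/2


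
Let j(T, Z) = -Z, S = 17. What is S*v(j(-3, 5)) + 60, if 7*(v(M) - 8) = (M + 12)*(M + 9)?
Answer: 264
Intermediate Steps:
v(M) = 8 + (9 + M)*(12 + M)/7 (v(M) = 8 + ((M + 12)*(M + 9))/7 = 8 + ((12 + M)*(9 + M))/7 = 8 + ((9 + M)*(12 + M))/7 = 8 + (9 + M)*(12 + M)/7)
S*v(j(-3, 5)) + 60 = 17*(164/7 + 3*(-1*5) + (-1*5)²/7) + 60 = 17*(164/7 + 3*(-5) + (⅐)*(-5)²) + 60 = 17*(164/7 - 15 + (⅐)*25) + 60 = 17*(164/7 - 15 + 25/7) + 60 = 17*12 + 60 = 204 + 60 = 264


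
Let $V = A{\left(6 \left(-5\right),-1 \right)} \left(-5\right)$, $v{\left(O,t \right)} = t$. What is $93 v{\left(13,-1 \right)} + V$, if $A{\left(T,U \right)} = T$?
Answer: $57$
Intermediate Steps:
$V = 150$ ($V = 6 \left(-5\right) \left(-5\right) = \left(-30\right) \left(-5\right) = 150$)
$93 v{\left(13,-1 \right)} + V = 93 \left(-1\right) + 150 = -93 + 150 = 57$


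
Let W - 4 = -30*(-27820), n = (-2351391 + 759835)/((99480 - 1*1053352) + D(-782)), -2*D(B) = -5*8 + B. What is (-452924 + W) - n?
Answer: 363915402924/953461 ≈ 3.8168e+5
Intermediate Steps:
D(B) = 20 - B/2 (D(B) = -(-5*8 + B)/2 = -(-40 + B)/2 = 20 - B/2)
n = 1591556/953461 (n = (-2351391 + 759835)/((99480 - 1*1053352) + (20 - ½*(-782))) = -1591556/((99480 - 1053352) + (20 + 391)) = -1591556/(-953872 + 411) = -1591556/(-953461) = -1591556*(-1/953461) = 1591556/953461 ≈ 1.6692)
W = 834604 (W = 4 - 30*(-27820) = 4 + 834600 = 834604)
(-452924 + W) - n = (-452924 + 834604) - 1*1591556/953461 = 381680 - 1591556/953461 = 363915402924/953461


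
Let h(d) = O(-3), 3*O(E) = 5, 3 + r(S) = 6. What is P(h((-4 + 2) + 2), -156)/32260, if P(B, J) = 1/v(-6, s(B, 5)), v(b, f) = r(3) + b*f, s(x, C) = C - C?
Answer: 1/96780 ≈ 1.0333e-5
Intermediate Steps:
r(S) = 3 (r(S) = -3 + 6 = 3)
O(E) = 5/3 (O(E) = (⅓)*5 = 5/3)
h(d) = 5/3
s(x, C) = 0
v(b, f) = 3 + b*f
P(B, J) = ⅓ (P(B, J) = 1/(3 - 6*0) = 1/(3 + 0) = 1/3 = ⅓)
P(h((-4 + 2) + 2), -156)/32260 = (⅓)/32260 = (⅓)*(1/32260) = 1/96780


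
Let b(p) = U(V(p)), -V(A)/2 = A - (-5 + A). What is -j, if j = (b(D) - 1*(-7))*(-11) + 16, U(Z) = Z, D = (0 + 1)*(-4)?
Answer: -49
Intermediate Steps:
D = -4 (D = 1*(-4) = -4)
V(A) = -10 (V(A) = -2*(A - (-5 + A)) = -2*(A + (5 - A)) = -2*5 = -10)
b(p) = -10
j = 49 (j = (-10 - 1*(-7))*(-11) + 16 = (-10 + 7)*(-11) + 16 = -3*(-11) + 16 = 33 + 16 = 49)
-j = -1*49 = -49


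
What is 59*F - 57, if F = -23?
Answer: -1414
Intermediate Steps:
59*F - 57 = 59*(-23) - 57 = -1357 - 57 = -1414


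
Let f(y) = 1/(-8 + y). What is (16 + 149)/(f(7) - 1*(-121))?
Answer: 11/8 ≈ 1.3750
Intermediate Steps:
(16 + 149)/(f(7) - 1*(-121)) = (16 + 149)/(1/(-8 + 7) - 1*(-121)) = 165/(1/(-1) + 121) = 165/(-1 + 121) = 165/120 = (1/120)*165 = 11/8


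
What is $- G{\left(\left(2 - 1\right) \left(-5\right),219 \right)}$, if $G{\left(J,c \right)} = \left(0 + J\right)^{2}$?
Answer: $-25$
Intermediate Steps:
$G{\left(J,c \right)} = J^{2}$
$- G{\left(\left(2 - 1\right) \left(-5\right),219 \right)} = - \left(\left(2 - 1\right) \left(-5\right)\right)^{2} = - \left(1 \left(-5\right)\right)^{2} = - \left(-5\right)^{2} = \left(-1\right) 25 = -25$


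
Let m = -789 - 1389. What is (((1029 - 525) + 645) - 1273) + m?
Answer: -2302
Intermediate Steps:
m = -2178
(((1029 - 525) + 645) - 1273) + m = (((1029 - 525) + 645) - 1273) - 2178 = ((504 + 645) - 1273) - 2178 = (1149 - 1273) - 2178 = -124 - 2178 = -2302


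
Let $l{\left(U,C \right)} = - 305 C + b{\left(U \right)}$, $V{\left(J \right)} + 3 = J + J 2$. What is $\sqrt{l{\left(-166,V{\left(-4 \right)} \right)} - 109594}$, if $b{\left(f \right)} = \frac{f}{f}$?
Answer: $i \sqrt{105018} \approx 324.06 i$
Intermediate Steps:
$b{\left(f \right)} = 1$
$V{\left(J \right)} = -3 + 3 J$ ($V{\left(J \right)} = -3 + \left(J + J 2\right) = -3 + \left(J + 2 J\right) = -3 + 3 J$)
$l{\left(U,C \right)} = 1 - 305 C$ ($l{\left(U,C \right)} = - 305 C + 1 = 1 - 305 C$)
$\sqrt{l{\left(-166,V{\left(-4 \right)} \right)} - 109594} = \sqrt{\left(1 - 305 \left(-3 + 3 \left(-4\right)\right)\right) - 109594} = \sqrt{\left(1 - 305 \left(-3 - 12\right)\right) - 109594} = \sqrt{\left(1 - -4575\right) - 109594} = \sqrt{\left(1 + 4575\right) - 109594} = \sqrt{4576 - 109594} = \sqrt{-105018} = i \sqrt{105018}$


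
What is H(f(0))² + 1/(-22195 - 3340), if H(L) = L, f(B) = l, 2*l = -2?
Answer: 25534/25535 ≈ 0.99996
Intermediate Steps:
l = -1 (l = (½)*(-2) = -1)
f(B) = -1
H(f(0))² + 1/(-22195 - 3340) = (-1)² + 1/(-22195 - 3340) = 1 + 1/(-25535) = 1 - 1/25535 = 25534/25535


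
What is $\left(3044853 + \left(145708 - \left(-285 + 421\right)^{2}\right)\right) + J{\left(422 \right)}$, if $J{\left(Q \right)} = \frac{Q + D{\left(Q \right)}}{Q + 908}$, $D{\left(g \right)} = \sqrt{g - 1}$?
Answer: $\frac{2109423436}{665} + \frac{\sqrt{421}}{1330} \approx 3.1721 \cdot 10^{6}$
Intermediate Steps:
$D{\left(g \right)} = \sqrt{-1 + g}$
$J{\left(Q \right)} = \frac{Q + \sqrt{-1 + Q}}{908 + Q}$ ($J{\left(Q \right)} = \frac{Q + \sqrt{-1 + Q}}{Q + 908} = \frac{Q + \sqrt{-1 + Q}}{908 + Q}$)
$\left(3044853 + \left(145708 - \left(-285 + 421\right)^{2}\right)\right) + J{\left(422 \right)} = \left(3044853 + \left(145708 - \left(-285 + 421\right)^{2}\right)\right) + \frac{422 + \sqrt{-1 + 422}}{908 + 422} = \left(3044853 + \left(145708 - 136^{2}\right)\right) + \frac{422 + \sqrt{421}}{1330} = \left(3044853 + \left(145708 - 18496\right)\right) + \frac{422 + \sqrt{421}}{1330} = \left(3044853 + \left(145708 - 18496\right)\right) + \left(\frac{211}{665} + \frac{\sqrt{421}}{1330}\right) = \left(3044853 + 127212\right) + \left(\frac{211}{665} + \frac{\sqrt{421}}{1330}\right) = 3172065 + \left(\frac{211}{665} + \frac{\sqrt{421}}{1330}\right) = \frac{2109423436}{665} + \frac{\sqrt{421}}{1330}$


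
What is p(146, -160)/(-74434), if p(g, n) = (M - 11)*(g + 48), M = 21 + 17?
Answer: -2619/37217 ≈ -0.070371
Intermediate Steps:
M = 38
p(g, n) = 1296 + 27*g (p(g, n) = (38 - 11)*(g + 48) = 27*(48 + g) = 1296 + 27*g)
p(146, -160)/(-74434) = (1296 + 27*146)/(-74434) = (1296 + 3942)*(-1/74434) = 5238*(-1/74434) = -2619/37217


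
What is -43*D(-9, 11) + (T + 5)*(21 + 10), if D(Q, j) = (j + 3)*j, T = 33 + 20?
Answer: -4824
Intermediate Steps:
T = 53
D(Q, j) = j*(3 + j) (D(Q, j) = (3 + j)*j = j*(3 + j))
-43*D(-9, 11) + (T + 5)*(21 + 10) = -473*(3 + 11) + (53 + 5)*(21 + 10) = -473*14 + 58*31 = -43*154 + 1798 = -6622 + 1798 = -4824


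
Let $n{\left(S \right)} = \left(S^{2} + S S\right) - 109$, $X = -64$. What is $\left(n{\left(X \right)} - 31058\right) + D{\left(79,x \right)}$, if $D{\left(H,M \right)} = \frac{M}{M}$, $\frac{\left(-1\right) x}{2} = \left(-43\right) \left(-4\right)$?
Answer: $-22974$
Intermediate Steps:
$x = -344$ ($x = - 2 \left(\left(-43\right) \left(-4\right)\right) = \left(-2\right) 172 = -344$)
$D{\left(H,M \right)} = 1$
$n{\left(S \right)} = -109 + 2 S^{2}$ ($n{\left(S \right)} = \left(S^{2} + S^{2}\right) - 109 = 2 S^{2} - 109 = -109 + 2 S^{2}$)
$\left(n{\left(X \right)} - 31058\right) + D{\left(79,x \right)} = \left(\left(-109 + 2 \left(-64\right)^{2}\right) - 31058\right) + 1 = \left(\left(-109 + 2 \cdot 4096\right) - 31058\right) + 1 = \left(\left(-109 + 8192\right) - 31058\right) + 1 = \left(8083 - 31058\right) + 1 = -22975 + 1 = -22974$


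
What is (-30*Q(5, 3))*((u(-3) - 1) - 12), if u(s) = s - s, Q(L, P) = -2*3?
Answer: -2340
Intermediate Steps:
Q(L, P) = -6
u(s) = 0
(-30*Q(5, 3))*((u(-3) - 1) - 12) = (-30*(-6))*((0 - 1) - 12) = 180*(-1 - 12) = 180*(-13) = -2340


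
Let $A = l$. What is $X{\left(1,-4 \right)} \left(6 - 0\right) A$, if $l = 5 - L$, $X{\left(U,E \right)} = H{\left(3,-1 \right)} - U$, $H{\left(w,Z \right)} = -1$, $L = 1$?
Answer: $-48$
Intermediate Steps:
$X{\left(U,E \right)} = -1 - U$
$l = 4$ ($l = 5 - 1 = 4$)
$A = 4$
$X{\left(1,-4 \right)} \left(6 - 0\right) A = \left(-1 - 1\right) \left(6 - 0\right) 4 = \left(-1 - 1\right) \left(6 + 0\right) 4 = \left(-2\right) 6 \cdot 4 = \left(-12\right) 4 = -48$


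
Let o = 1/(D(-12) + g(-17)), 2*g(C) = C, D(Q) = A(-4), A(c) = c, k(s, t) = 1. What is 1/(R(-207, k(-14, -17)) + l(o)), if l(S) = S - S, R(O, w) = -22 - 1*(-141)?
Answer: 1/119 ≈ 0.0084034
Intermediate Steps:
R(O, w) = 119 (R(O, w) = -22 + 141 = 119)
D(Q) = -4
g(C) = C/2
o = -2/25 (o = 1/(-4 + (½)*(-17)) = 1/(-4 - 17/2) = 1/(-25/2) = -2/25 ≈ -0.080000)
l(S) = 0
1/(R(-207, k(-14, -17)) + l(o)) = 1/(119 + 0) = 1/119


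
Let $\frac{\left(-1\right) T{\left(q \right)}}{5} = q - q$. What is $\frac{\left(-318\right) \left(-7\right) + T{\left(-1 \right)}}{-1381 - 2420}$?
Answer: $- \frac{106}{181} \approx -0.58564$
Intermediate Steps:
$T{\left(q \right)} = 0$ ($T{\left(q \right)} = - 5 \left(q - q\right) = \left(-5\right) 0 = 0$)
$\frac{\left(-318\right) \left(-7\right) + T{\left(-1 \right)}}{-1381 - 2420} = \frac{\left(-318\right) \left(-7\right) + 0}{-1381 - 2420} = \frac{2226 + 0}{-3801} = 2226 \left(- \frac{1}{3801}\right) = - \frac{106}{181}$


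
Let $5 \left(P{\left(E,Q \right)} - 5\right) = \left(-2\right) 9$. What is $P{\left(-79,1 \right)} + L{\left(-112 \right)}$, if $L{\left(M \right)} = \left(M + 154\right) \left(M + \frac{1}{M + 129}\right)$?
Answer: $- \frac{399511}{85} \approx -4700.1$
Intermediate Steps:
$P{\left(E,Q \right)} = \frac{7}{5}$ ($P{\left(E,Q \right)} = 5 + \frac{\left(-2\right) 9}{5} = 5 + \frac{1}{5} \left(-18\right) = 5 - \frac{18}{5} = \frac{7}{5}$)
$L{\left(M \right)} = \left(154 + M\right) \left(M + \frac{1}{129 + M}\right)$
$P{\left(-79,1 \right)} + L{\left(-112 \right)} = \frac{7}{5} + \frac{154 + \left(-112\right)^{3} + 283 \left(-112\right)^{2} + 19867 \left(-112\right)}{129 - 112} = \frac{7}{5} + \frac{154 - 1404928 + 283 \cdot 12544 - 2225104}{17} = \frac{7}{5} + \frac{154 - 1404928 + 3549952 - 2225104}{17} = \frac{7}{5} + \frac{1}{17} \left(-79926\right) = \frac{7}{5} - \frac{79926}{17} = - \frac{399511}{85}$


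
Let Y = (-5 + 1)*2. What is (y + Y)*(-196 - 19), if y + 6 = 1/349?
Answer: 1050275/349 ≈ 3009.4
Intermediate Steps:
Y = -8 (Y = -4*2 = -8)
y = -2093/349 (y = -6 + 1/349 = -2093/349 ≈ -5.9971)
(y + Y)*(-196 - 19) = (-2093/349 - 8)*(-196 - 19) = -4885/349*(-215) = 1050275/349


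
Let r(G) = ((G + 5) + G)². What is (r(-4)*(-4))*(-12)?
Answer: 432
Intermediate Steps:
r(G) = (5 + 2*G)² (r(G) = ((5 + G) + G)² = (5 + 2*G)²)
(r(-4)*(-4))*(-12) = ((5 + 2*(-4))²*(-4))*(-12) = ((5 - 8)²*(-4))*(-12) = ((-3)²*(-4))*(-12) = (9*(-4))*(-12) = -36*(-12) = 432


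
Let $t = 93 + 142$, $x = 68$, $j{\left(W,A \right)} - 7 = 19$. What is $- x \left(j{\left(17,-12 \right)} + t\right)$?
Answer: $-17748$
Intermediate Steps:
$j{\left(W,A \right)} = 26$ ($j{\left(W,A \right)} = 7 + 19 = 26$)
$t = 235$
$- x \left(j{\left(17,-12 \right)} + t\right) = \left(-1\right) 68 \left(26 + 235\right) = \left(-68\right) 261 = -17748$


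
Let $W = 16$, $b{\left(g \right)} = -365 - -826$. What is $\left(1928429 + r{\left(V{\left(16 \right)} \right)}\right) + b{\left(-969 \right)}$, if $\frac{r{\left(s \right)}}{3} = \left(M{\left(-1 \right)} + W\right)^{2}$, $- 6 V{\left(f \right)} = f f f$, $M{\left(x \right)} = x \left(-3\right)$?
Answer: $1929973$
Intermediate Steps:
$b{\left(g \right)} = 461$ ($b{\left(g \right)} = -365 + 826 = 461$)
$M{\left(x \right)} = - 3 x$
$V{\left(f \right)} = - \frac{f^{3}}{6}$ ($V{\left(f \right)} = - \frac{f f f}{6} = - \frac{f^{2} f}{6} = - \frac{f^{3}}{6}$)
$r{\left(s \right)} = 1083$ ($r{\left(s \right)} = 3 \left(\left(-3\right) \left(-1\right) + 16\right)^{2} = 3 \left(3 + 16\right)^{2} = 3 \cdot 19^{2} = 3 \cdot 361 = 1083$)
$\left(1928429 + r{\left(V{\left(16 \right)} \right)}\right) + b{\left(-969 \right)} = \left(1928429 + 1083\right) + 461 = 1929512 + 461 = 1929973$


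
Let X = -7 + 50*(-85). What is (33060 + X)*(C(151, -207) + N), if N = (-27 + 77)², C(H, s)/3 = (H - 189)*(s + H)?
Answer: 255885852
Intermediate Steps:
C(H, s) = 3*(-189 + H)*(H + s) (C(H, s) = 3*((H - 189)*(s + H)) = 3*((-189 + H)*(H + s)) = 3*(-189 + H)*(H + s))
N = 2500 (N = 50² = 2500)
X = -4257 (X = -7 - 4250 = -4257)
(33060 + X)*(C(151, -207) + N) = (33060 - 4257)*((-567*151 - 567*(-207) + 3*151² + 3*151*(-207)) + 2500) = 28803*((-85617 + 117369 + 3*22801 - 93771) + 2500) = 28803*((-85617 + 117369 + 68403 - 93771) + 2500) = 28803*(6384 + 2500) = 28803*8884 = 255885852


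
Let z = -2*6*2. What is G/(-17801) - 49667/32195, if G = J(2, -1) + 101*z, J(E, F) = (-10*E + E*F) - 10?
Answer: -805051347/573103195 ≈ -1.4047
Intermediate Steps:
J(E, F) = -10 - 10*E + E*F
z = -24 (z = -12*2 = -24)
G = -2456 (G = (-10 - 10*2 + 2*(-1)) + 101*(-24) = (-10 - 20 - 2) - 2424 = -32 - 2424 = -2456)
G/(-17801) - 49667/32195 = -2456/(-17801) - 49667/32195 = -2456*(-1/17801) - 49667*1/32195 = 2456/17801 - 49667/32195 = -805051347/573103195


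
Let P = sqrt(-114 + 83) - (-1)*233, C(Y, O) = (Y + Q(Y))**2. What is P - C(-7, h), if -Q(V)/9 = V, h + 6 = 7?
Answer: -2903 + I*sqrt(31) ≈ -2903.0 + 5.5678*I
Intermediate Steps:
h = 1 (h = -6 + 7 = 1)
Q(V) = -9*V
C(Y, O) = 64*Y**2 (C(Y, O) = (Y - 9*Y)**2 = (-8*Y)**2 = 64*Y**2)
P = 233 + I*sqrt(31) (P = sqrt(-31) - 1*(-233) = I*sqrt(31) + 233 = 233 + I*sqrt(31) ≈ 233.0 + 5.5678*I)
P - C(-7, h) = (233 + I*sqrt(31)) - 64*(-7)**2 = (233 + I*sqrt(31)) - 64*49 = (233 + I*sqrt(31)) - 1*3136 = (233 + I*sqrt(31)) - 3136 = -2903 + I*sqrt(31)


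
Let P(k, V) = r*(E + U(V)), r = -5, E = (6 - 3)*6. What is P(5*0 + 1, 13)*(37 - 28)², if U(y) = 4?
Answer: -8910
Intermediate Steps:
E = 18 (E = 3*6 = 18)
P(k, V) = -110 (P(k, V) = -5*(18 + 4) = -5*22 = -110)
P(5*0 + 1, 13)*(37 - 28)² = -110*(37 - 28)² = -110*9² = -110*81 = -8910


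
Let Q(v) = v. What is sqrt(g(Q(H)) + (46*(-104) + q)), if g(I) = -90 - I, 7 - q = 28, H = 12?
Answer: I*sqrt(4907) ≈ 70.05*I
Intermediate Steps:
q = -21 (q = 7 - 1*28 = 7 - 28 = -21)
sqrt(g(Q(H)) + (46*(-104) + q)) = sqrt((-90 - 1*12) + (46*(-104) - 21)) = sqrt((-90 - 12) + (-4784 - 21)) = sqrt(-102 - 4805) = sqrt(-4907) = I*sqrt(4907)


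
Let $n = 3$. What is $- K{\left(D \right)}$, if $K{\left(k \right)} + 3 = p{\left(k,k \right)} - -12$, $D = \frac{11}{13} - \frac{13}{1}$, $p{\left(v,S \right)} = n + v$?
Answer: $\frac{2}{13} \approx 0.15385$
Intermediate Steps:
$p{\left(v,S \right)} = 3 + v$
$D = - \frac{158}{13}$ ($D = 11 \cdot \frac{1}{13} - 13 = \frac{11}{13} - 13 = - \frac{158}{13} \approx -12.154$)
$K{\left(k \right)} = 12 + k$ ($K{\left(k \right)} = -3 + \left(\left(3 + k\right) - -12\right) = -3 + \left(\left(3 + k\right) + 12\right) = -3 + \left(15 + k\right) = 12 + k$)
$- K{\left(D \right)} = - (12 - \frac{158}{13}) = \left(-1\right) \left(- \frac{2}{13}\right) = \frac{2}{13}$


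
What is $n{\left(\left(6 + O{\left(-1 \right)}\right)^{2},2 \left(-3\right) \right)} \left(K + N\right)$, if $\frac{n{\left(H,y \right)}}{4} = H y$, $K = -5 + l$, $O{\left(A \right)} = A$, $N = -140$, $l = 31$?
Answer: $68400$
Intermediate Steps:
$K = 26$ ($K = -5 + 31 = 26$)
$n{\left(H,y \right)} = 4 H y$
$n{\left(\left(6 + O{\left(-1 \right)}\right)^{2},2 \left(-3\right) \right)} \left(K + N\right) = 4 \left(6 - 1\right)^{2} \cdot 2 \left(-3\right) \left(26 - 140\right) = 4 \cdot 5^{2} \left(-6\right) \left(-114\right) = 4 \cdot 25 \left(-6\right) \left(-114\right) = \left(-600\right) \left(-114\right) = 68400$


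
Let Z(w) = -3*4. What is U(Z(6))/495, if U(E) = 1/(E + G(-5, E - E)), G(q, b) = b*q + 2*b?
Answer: -1/5940 ≈ -0.00016835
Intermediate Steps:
Z(w) = -12
G(q, b) = 2*b + b*q
U(E) = 1/E (U(E) = 1/(E + (E - E)*(2 - 5)) = 1/(E + 0*(-3)) = 1/(E + 0) = 1/E)
U(Z(6))/495 = 1/(-12*495) = -1/12*1/495 = -1/5940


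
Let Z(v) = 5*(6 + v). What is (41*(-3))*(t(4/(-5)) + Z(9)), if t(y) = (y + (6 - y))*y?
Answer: -43173/5 ≈ -8634.6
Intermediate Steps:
Z(v) = 30 + 5*v
t(y) = 6*y
(41*(-3))*(t(4/(-5)) + Z(9)) = (41*(-3))*(6*(4/(-5)) + (30 + 5*9)) = -123*(6*(4*(-1/5)) + (30 + 45)) = -123*(6*(-4/5) + 75) = -123*(-24/5 + 75) = -123*351/5 = -43173/5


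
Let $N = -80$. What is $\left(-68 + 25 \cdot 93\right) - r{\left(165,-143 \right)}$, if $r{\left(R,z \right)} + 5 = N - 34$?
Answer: $2376$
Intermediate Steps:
$r{\left(R,z \right)} = -119$ ($r{\left(R,z \right)} = -5 - 114 = -119$)
$\left(-68 + 25 \cdot 93\right) - r{\left(165,-143 \right)} = \left(-68 + 25 \cdot 93\right) - -119 = \left(-68 + 2325\right) + 119 = 2257 + 119 = 2376$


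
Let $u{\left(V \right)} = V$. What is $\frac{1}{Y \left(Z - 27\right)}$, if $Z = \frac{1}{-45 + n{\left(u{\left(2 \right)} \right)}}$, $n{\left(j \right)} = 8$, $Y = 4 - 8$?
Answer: $\frac{37}{4000} \approx 0.00925$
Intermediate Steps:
$Y = -4$ ($Y = 4 - 8 = -4$)
$Z = - \frac{1}{37}$ ($Z = \frac{1}{-45 + 8} = \frac{1}{-37} = - \frac{1}{37} \approx -0.027027$)
$\frac{1}{Y \left(Z - 27\right)} = \frac{1}{\left(-4\right) \left(- \frac{1}{37} - 27\right)} = \frac{1}{\left(-4\right) \left(- \frac{1000}{37}\right)} = \frac{1}{\frac{4000}{37}} = \frac{37}{4000}$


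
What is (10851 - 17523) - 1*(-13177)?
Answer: 6505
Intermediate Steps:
(10851 - 17523) - 1*(-13177) = -6672 + 13177 = 6505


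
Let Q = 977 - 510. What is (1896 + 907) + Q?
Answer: 3270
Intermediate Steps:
Q = 467
(1896 + 907) + Q = (1896 + 907) + 467 = 2803 + 467 = 3270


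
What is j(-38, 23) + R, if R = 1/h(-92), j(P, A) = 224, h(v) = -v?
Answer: 20609/92 ≈ 224.01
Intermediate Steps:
R = 1/92 (R = 1/(-1*(-92)) = 1/92 ≈ 0.010870)
j(-38, 23) + R = 224 + 1/92 = 20609/92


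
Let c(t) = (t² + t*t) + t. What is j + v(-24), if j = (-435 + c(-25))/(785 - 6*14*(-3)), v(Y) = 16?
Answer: 17382/1037 ≈ 16.762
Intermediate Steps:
c(t) = t + 2*t² (c(t) = (t² + t²) + t = 2*t² + t = t + 2*t²)
j = 790/1037 (j = (-435 - 25*(1 + 2*(-25)))/(785 - 6*14*(-3)) = (-435 - 25*(1 - 50))/(785 - 84*(-3)) = (-435 - 25*(-49))/(785 + 252) = (-435 + 1225)/1037 = 790*(1/1037) = 790/1037 ≈ 0.76181)
j + v(-24) = 790/1037 + 16 = 17382/1037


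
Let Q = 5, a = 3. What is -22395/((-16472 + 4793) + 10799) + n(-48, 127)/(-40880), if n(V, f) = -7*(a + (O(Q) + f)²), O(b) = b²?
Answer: 472253/16060 ≈ 29.406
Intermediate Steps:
n(V, f) = -21 - 7*(25 + f)² (n(V, f) = -7*(3 + (5² + f)²) = -7*(3 + (25 + f)²) = -21 - 7*(25 + f)²)
-22395/((-16472 + 4793) + 10799) + n(-48, 127)/(-40880) = -22395/((-16472 + 4793) + 10799) + (-21 - 7*(25 + 127)²)/(-40880) = -22395/(-11679 + 10799) + (-21 - 7*152²)*(-1/40880) = -22395/(-880) + (-21 - 7*23104)*(-1/40880) = -22395*(-1/880) + (-21 - 161728)*(-1/40880) = 4479/176 - 161749*(-1/40880) = 4479/176 + 23107/5840 = 472253/16060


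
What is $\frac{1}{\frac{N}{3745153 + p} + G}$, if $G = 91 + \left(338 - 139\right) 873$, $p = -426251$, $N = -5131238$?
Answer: $\frac{1659451}{288439888299} \approx 5.7532 \cdot 10^{-6}$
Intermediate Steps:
$G = 173818$ ($G = 91 + \left(338 - 139\right) 873 = 91 + 199 \cdot 873 = 91 + 173727 = 173818$)
$\frac{1}{\frac{N}{3745153 + p} + G} = \frac{1}{- \frac{5131238}{3745153 - 426251} + 173818} = \frac{1}{- \frac{5131238}{3318902} + 173818} = \frac{1}{\left(-5131238\right) \frac{1}{3318902} + 173818} = \frac{1}{- \frac{2565619}{1659451} + 173818} = \frac{1}{\frac{288439888299}{1659451}} = \frac{1659451}{288439888299}$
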